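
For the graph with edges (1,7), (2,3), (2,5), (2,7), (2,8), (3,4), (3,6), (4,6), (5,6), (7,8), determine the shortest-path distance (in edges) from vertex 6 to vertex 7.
3 (path: 6 -> 3 -> 2 -> 7, 3 edges)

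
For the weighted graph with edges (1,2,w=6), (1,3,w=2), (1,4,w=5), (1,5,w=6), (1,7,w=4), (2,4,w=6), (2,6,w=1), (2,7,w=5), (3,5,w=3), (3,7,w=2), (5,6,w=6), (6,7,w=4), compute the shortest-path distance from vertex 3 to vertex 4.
7 (path: 3 -> 1 -> 4; weights 2 + 5 = 7)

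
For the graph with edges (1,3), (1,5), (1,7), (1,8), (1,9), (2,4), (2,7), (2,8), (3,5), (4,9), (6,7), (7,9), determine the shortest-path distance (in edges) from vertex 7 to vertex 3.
2 (path: 7 -> 1 -> 3, 2 edges)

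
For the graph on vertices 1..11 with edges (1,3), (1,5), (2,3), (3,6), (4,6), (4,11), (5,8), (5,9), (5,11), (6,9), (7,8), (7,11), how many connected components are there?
2 (components: {1, 2, 3, 4, 5, 6, 7, 8, 9, 11}, {10})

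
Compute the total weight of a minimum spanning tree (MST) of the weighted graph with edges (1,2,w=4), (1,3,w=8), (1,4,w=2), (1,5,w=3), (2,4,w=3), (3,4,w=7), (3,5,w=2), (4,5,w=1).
8 (MST edges: (1,4,w=2), (2,4,w=3), (3,5,w=2), (4,5,w=1); sum of weights 2 + 3 + 2 + 1 = 8)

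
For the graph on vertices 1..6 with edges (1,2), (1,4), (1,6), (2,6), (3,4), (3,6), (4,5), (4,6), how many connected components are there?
1 (components: {1, 2, 3, 4, 5, 6})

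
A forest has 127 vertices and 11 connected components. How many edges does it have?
116 (Each of the 11 component trees on V_i vertices has V_i - 1 edges; summing gives V - C = 127 - 11 = 116)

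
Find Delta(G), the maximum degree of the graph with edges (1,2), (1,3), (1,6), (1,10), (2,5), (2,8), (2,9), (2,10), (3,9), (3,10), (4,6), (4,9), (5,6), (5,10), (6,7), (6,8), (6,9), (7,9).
6 (attained at vertex 6)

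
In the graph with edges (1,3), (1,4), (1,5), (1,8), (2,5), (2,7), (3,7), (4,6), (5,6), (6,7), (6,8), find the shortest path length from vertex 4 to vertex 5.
2 (path: 4 -> 1 -> 5, 2 edges)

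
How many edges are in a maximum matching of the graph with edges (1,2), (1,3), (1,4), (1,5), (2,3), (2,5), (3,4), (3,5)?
2 (matching: (1,4), (3,5); upper bound floor(n/2) = floor(5/2) = 2)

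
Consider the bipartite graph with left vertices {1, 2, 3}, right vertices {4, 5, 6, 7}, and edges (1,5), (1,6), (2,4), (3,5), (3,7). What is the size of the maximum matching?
3 (matching: (1,6), (2,4), (3,7); upper bound min(|L|,|R|) = min(3,4) = 3)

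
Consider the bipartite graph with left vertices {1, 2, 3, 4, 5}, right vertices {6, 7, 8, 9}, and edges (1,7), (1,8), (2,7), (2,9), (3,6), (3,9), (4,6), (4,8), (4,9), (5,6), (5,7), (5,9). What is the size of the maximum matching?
4 (matching: (1,8), (2,9), (3,6), (5,7); upper bound min(|L|,|R|) = min(5,4) = 4)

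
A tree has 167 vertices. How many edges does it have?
166 (A tree on V vertices has V - 1 edges, so 167 - 1 = 166)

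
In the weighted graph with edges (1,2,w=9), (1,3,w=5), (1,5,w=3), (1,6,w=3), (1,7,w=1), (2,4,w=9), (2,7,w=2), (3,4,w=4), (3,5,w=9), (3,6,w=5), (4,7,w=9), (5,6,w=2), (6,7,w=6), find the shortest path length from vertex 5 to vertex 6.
2 (path: 5 -> 6; weights 2 = 2)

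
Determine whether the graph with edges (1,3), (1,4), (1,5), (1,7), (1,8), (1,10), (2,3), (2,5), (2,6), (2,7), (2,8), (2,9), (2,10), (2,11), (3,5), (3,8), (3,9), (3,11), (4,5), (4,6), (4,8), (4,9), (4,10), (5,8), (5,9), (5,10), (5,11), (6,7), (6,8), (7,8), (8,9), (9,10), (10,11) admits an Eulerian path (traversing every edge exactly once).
Yes — and in fact it has an Eulerian circuit (the graph is connected and all 11 vertices have even degree)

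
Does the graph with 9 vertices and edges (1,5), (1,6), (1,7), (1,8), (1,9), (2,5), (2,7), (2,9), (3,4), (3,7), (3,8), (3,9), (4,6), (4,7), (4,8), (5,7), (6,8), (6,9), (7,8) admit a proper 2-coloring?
No (odd cycle of length 3: 5 -> 1 -> 7 -> 5)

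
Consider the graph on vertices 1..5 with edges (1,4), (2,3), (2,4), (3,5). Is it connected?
Yes (BFS from 1 visits [1, 4, 2, 3, 5] — all 5 vertices reached)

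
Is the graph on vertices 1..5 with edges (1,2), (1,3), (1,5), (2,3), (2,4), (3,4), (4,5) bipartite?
No (odd cycle of length 3: 3 -> 1 -> 2 -> 3)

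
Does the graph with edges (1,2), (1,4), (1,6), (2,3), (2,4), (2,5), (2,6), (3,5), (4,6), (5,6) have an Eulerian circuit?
No (4 vertices have odd degree: {1, 2, 4, 5}; Eulerian circuit requires 0)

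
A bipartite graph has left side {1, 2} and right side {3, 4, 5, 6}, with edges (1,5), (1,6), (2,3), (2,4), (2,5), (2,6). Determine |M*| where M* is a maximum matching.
2 (matching: (1,6), (2,5); upper bound min(|L|,|R|) = min(2,4) = 2)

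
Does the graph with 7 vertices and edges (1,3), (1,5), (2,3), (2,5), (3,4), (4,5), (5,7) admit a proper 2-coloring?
Yes. Partition: {1, 2, 4, 6, 7}, {3, 5}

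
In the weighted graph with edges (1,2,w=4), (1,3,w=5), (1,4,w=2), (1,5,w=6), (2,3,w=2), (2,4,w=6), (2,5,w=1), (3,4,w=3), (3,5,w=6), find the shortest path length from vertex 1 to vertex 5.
5 (path: 1 -> 2 -> 5; weights 4 + 1 = 5)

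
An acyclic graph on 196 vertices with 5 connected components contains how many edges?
191 (Each of the 5 component trees on V_i vertices has V_i - 1 edges; summing gives V - C = 196 - 5 = 191)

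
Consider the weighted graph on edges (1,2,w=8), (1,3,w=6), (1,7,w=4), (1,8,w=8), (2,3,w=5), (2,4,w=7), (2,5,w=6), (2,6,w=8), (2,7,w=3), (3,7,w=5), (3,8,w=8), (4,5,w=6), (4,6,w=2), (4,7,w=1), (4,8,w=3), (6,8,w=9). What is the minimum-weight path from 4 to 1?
5 (path: 4 -> 7 -> 1; weights 1 + 4 = 5)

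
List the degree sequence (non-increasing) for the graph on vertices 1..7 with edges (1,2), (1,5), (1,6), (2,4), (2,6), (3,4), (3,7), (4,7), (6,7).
[3, 3, 3, 3, 3, 2, 1] (degrees: deg(1)=3, deg(2)=3, deg(3)=2, deg(4)=3, deg(5)=1, deg(6)=3, deg(7)=3)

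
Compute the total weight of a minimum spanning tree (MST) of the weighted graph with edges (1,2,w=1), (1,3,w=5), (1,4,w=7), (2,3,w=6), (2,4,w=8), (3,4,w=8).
13 (MST edges: (1,2,w=1), (1,3,w=5), (1,4,w=7); sum of weights 1 + 5 + 7 = 13)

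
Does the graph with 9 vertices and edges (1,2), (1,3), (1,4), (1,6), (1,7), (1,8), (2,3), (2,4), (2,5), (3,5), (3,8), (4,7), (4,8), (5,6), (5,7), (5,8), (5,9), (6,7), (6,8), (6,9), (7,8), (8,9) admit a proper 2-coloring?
No (odd cycle of length 3: 6 -> 1 -> 8 -> 6)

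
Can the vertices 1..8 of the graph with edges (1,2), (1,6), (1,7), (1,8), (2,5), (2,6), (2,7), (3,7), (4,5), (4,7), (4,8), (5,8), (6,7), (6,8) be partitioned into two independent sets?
No (odd cycle of length 3: 2 -> 1 -> 7 -> 2)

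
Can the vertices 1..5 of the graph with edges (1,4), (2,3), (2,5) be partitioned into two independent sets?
Yes. Partition: {1, 2}, {3, 4, 5}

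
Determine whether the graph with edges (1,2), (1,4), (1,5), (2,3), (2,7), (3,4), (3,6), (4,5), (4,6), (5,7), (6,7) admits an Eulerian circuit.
No (6 vertices have odd degree: {1, 2, 3, 5, 6, 7}; Eulerian circuit requires 0)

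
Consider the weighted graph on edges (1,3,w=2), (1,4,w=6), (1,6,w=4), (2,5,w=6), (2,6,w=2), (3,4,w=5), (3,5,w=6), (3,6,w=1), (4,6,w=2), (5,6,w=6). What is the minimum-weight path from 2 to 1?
5 (path: 2 -> 6 -> 3 -> 1; weights 2 + 1 + 2 = 5)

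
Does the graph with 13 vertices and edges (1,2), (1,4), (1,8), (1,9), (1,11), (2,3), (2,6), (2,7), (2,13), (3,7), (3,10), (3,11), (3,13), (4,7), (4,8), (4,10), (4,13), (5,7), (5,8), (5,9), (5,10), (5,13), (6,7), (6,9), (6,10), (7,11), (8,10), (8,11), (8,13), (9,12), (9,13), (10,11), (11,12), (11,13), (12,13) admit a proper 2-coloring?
No (odd cycle of length 3: 4 -> 1 -> 8 -> 4)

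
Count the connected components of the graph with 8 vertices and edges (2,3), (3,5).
6 (components: {1}, {2, 3, 5}, {4}, {6}, {7}, {8})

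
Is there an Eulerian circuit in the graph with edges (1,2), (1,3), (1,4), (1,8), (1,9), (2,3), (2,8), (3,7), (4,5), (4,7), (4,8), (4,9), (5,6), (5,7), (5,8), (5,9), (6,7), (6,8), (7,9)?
No (8 vertices have odd degree: {1, 2, 3, 4, 5, 6, 7, 8}; Eulerian circuit requires 0)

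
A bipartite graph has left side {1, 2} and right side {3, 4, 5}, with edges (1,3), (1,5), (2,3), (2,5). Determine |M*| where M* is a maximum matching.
2 (matching: (1,5), (2,3); upper bound min(|L|,|R|) = min(2,3) = 2)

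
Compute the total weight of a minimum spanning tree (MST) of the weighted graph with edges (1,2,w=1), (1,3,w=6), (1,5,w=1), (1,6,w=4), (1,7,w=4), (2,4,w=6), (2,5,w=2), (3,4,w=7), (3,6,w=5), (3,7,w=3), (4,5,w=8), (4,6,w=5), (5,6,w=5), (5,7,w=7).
18 (MST edges: (1,2,w=1), (1,5,w=1), (1,6,w=4), (1,7,w=4), (3,7,w=3), (4,6,w=5); sum of weights 1 + 1 + 4 + 4 + 3 + 5 = 18)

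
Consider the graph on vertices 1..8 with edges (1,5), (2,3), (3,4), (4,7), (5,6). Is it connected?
No, it has 3 components: {1, 5, 6}, {2, 3, 4, 7}, {8}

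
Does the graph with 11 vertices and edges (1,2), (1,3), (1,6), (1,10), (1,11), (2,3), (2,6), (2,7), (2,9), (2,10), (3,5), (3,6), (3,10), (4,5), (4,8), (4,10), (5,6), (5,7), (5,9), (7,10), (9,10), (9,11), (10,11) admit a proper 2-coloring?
No (odd cycle of length 3: 3 -> 1 -> 2 -> 3)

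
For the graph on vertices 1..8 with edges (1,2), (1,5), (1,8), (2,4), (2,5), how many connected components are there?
4 (components: {1, 2, 4, 5, 8}, {3}, {6}, {7})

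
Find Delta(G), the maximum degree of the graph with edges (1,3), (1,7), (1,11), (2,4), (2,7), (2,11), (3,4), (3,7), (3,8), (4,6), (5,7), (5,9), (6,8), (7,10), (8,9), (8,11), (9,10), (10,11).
5 (attained at vertex 7)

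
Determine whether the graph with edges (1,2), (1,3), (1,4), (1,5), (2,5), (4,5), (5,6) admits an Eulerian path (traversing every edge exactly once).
Yes (the graph is connected and exactly 2 vertices have odd degree: {3, 6}; any Eulerian path must start and end at those)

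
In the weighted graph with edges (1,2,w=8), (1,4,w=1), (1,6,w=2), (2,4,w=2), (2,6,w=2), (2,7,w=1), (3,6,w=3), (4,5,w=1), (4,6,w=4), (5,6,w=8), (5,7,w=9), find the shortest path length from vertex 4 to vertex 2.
2 (path: 4 -> 2; weights 2 = 2)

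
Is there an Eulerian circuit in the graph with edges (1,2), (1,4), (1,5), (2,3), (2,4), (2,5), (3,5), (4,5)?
No (2 vertices have odd degree: {1, 4}; Eulerian circuit requires 0)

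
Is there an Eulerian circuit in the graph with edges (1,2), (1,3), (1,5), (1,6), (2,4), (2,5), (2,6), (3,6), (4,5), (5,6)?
Yes (the graph is connected and all 6 vertices have even degree)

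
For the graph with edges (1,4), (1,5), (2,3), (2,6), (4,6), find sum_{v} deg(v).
10 (handshake: sum of degrees = 2|E| = 2 x 5 = 10)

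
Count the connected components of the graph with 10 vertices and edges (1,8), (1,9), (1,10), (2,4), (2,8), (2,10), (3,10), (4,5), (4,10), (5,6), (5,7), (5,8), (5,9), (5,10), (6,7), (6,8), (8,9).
1 (components: {1, 2, 3, 4, 5, 6, 7, 8, 9, 10})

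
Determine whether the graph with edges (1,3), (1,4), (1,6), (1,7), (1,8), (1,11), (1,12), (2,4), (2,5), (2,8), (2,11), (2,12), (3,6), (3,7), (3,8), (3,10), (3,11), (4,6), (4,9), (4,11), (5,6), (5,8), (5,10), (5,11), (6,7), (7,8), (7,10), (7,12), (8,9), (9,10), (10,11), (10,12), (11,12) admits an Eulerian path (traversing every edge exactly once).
No (8 vertices have odd degree: {1, 2, 4, 5, 6, 9, 11, 12}; Eulerian path requires 0 or 2)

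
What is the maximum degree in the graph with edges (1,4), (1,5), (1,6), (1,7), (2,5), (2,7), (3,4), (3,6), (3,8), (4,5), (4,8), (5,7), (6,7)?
4 (attained at vertices 1, 4, 5, 7)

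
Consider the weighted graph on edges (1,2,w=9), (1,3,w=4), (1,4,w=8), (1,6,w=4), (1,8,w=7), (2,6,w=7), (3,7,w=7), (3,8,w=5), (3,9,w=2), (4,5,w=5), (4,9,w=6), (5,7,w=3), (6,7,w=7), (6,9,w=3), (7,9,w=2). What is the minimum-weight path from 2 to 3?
12 (path: 2 -> 6 -> 9 -> 3; weights 7 + 3 + 2 = 12)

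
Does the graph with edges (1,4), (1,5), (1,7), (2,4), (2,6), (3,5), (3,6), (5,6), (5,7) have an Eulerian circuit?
No (2 vertices have odd degree: {1, 6}; Eulerian circuit requires 0)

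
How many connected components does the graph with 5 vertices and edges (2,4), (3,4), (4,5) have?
2 (components: {1}, {2, 3, 4, 5})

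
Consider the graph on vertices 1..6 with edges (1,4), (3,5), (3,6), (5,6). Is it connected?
No, it has 3 components: {1, 4}, {2}, {3, 5, 6}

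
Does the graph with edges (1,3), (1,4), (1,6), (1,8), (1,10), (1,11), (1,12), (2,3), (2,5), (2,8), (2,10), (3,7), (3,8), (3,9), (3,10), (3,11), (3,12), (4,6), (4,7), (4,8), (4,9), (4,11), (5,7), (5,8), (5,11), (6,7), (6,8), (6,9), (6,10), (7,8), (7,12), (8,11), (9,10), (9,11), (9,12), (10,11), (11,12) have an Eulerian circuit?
No (2 vertices have odd degree: {1, 12}; Eulerian circuit requires 0)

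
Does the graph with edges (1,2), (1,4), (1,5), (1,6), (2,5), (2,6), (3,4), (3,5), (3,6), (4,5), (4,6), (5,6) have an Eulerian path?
No (4 vertices have odd degree: {2, 3, 5, 6}; Eulerian path requires 0 or 2)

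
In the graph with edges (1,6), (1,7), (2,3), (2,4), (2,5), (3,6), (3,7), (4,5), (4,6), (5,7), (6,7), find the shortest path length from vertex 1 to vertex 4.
2 (path: 1 -> 6 -> 4, 2 edges)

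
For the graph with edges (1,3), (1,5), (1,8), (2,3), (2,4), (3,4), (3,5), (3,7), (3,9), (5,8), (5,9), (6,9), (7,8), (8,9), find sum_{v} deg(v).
28 (handshake: sum of degrees = 2|E| = 2 x 14 = 28)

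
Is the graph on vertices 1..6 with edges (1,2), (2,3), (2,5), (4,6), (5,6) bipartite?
Yes. Partition: {1, 3, 4, 5}, {2, 6}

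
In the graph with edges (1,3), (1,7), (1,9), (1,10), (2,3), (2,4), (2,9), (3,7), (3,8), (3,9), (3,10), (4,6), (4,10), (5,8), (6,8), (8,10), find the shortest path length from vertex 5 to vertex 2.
3 (path: 5 -> 8 -> 3 -> 2, 3 edges)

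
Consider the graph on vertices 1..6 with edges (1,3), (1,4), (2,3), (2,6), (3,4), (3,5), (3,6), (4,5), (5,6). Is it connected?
Yes (BFS from 1 visits [1, 3, 4, 2, 5, 6] — all 6 vertices reached)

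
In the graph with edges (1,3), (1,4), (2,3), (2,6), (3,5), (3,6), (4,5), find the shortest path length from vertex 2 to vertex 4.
3 (path: 2 -> 3 -> 5 -> 4, 3 edges)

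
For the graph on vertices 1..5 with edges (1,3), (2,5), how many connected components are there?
3 (components: {1, 3}, {2, 5}, {4})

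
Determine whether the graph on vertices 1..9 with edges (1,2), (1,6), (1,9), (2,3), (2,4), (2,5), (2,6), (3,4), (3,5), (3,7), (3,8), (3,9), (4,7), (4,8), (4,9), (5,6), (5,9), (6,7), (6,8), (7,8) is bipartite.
No (odd cycle of length 3: 6 -> 1 -> 2 -> 6)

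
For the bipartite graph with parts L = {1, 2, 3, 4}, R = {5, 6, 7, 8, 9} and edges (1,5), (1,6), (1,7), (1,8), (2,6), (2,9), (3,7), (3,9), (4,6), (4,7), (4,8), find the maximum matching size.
4 (matching: (1,8), (2,9), (3,7), (4,6); upper bound min(|L|,|R|) = min(4,5) = 4)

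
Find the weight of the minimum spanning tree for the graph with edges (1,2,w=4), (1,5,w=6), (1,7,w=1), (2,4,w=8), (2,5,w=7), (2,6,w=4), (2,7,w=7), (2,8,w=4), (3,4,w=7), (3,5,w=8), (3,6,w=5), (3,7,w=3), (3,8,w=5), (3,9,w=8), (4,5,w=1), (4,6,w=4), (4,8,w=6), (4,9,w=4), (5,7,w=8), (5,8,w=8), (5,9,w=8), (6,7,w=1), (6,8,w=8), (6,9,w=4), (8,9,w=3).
21 (MST edges: (1,2,w=4), (1,7,w=1), (2,8,w=4), (3,7,w=3), (4,5,w=1), (4,6,w=4), (6,7,w=1), (8,9,w=3); sum of weights 4 + 1 + 4 + 3 + 1 + 4 + 1 + 3 = 21)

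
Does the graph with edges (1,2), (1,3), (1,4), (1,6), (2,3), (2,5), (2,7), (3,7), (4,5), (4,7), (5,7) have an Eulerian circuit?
No (4 vertices have odd degree: {3, 4, 5, 6}; Eulerian circuit requires 0)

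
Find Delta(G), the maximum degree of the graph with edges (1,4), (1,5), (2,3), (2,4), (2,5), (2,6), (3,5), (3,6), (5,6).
4 (attained at vertices 2, 5)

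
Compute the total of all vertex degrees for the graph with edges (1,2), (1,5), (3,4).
6 (handshake: sum of degrees = 2|E| = 2 x 3 = 6)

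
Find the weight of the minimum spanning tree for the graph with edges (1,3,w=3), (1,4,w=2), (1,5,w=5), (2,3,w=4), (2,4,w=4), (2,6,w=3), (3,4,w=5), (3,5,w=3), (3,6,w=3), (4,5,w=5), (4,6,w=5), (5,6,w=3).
14 (MST edges: (1,3,w=3), (1,4,w=2), (2,6,w=3), (3,5,w=3), (3,6,w=3); sum of weights 3 + 2 + 3 + 3 + 3 = 14)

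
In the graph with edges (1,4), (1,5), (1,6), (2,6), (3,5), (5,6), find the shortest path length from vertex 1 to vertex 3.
2 (path: 1 -> 5 -> 3, 2 edges)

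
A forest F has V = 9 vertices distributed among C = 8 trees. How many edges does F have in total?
1 (Each of the 8 component trees on V_i vertices has V_i - 1 edges; summing gives V - C = 9 - 8 = 1)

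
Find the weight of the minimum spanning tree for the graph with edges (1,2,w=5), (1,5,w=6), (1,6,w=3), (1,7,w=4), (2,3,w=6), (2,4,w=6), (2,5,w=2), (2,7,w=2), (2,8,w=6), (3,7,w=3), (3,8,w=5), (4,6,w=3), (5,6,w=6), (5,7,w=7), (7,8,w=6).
22 (MST edges: (1,6,w=3), (1,7,w=4), (2,5,w=2), (2,7,w=2), (3,7,w=3), (3,8,w=5), (4,6,w=3); sum of weights 3 + 4 + 2 + 2 + 3 + 5 + 3 = 22)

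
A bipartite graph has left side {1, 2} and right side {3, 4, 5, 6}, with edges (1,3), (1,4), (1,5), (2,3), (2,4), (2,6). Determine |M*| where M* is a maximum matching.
2 (matching: (1,5), (2,6); upper bound min(|L|,|R|) = min(2,4) = 2)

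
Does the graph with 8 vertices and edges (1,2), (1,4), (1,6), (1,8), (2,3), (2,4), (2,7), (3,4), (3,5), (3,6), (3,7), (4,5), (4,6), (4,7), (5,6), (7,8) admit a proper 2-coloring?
No (odd cycle of length 3: 4 -> 1 -> 2 -> 4)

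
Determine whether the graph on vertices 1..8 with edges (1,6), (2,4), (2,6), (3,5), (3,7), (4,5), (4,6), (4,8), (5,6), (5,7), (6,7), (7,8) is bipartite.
No (odd cycle of length 3: 5 -> 6 -> 7 -> 5)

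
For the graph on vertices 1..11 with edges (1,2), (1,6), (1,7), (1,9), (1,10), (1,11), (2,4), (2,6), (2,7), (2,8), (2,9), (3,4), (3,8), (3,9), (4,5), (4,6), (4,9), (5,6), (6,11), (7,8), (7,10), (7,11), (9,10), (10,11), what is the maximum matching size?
5 (matching: (1,9), (2,8), (4,5), (6,11), (7,10); upper bound floor(n/2) = floor(11/2) = 5)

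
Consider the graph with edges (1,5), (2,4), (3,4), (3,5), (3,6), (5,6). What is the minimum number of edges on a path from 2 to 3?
2 (path: 2 -> 4 -> 3, 2 edges)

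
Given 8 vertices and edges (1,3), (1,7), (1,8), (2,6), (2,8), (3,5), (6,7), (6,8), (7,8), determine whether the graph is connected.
No, it has 2 components: {1, 2, 3, 5, 6, 7, 8}, {4}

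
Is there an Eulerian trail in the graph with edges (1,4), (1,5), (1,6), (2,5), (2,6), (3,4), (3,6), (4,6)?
Yes (the graph is connected and exactly 2 vertices have odd degree: {1, 4}; any Eulerian path must start and end at those)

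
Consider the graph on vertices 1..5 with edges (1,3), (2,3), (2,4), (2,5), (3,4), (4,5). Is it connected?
Yes (BFS from 1 visits [1, 3, 2, 4, 5] — all 5 vertices reached)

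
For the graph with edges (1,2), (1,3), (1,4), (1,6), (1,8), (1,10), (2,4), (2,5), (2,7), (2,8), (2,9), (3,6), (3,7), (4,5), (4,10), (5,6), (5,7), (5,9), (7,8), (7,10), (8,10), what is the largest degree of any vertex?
6 (attained at vertices 1, 2)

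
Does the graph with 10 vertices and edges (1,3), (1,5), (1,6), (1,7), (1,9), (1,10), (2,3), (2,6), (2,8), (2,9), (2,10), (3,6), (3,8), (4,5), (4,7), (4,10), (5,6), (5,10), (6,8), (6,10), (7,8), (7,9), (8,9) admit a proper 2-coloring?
No (odd cycle of length 3: 6 -> 1 -> 3 -> 6)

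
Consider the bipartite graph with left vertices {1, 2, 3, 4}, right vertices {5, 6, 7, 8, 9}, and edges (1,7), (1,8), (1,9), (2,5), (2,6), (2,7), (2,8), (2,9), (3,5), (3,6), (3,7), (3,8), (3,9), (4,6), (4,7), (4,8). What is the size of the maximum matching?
4 (matching: (1,9), (2,8), (3,7), (4,6); upper bound min(|L|,|R|) = min(4,5) = 4)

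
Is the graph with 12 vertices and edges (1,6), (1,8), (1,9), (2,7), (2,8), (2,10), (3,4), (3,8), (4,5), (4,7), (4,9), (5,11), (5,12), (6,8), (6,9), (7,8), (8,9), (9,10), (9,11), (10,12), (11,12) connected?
Yes (BFS from 1 visits [1, 6, 8, 9, 2, 3, 7, 4, 10, 11, 5, 12] — all 12 vertices reached)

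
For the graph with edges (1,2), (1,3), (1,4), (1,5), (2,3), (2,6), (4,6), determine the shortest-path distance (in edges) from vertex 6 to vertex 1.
2 (path: 6 -> 4 -> 1, 2 edges)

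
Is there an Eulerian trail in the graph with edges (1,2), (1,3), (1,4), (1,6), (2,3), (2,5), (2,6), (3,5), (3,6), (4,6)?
Yes — and in fact it has an Eulerian circuit (the graph is connected and all 6 vertices have even degree)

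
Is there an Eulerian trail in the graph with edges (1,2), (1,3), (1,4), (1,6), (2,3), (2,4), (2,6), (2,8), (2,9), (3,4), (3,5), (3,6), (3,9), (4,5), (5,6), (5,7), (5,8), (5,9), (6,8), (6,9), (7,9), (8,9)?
Yes — and in fact it has an Eulerian circuit (the graph is connected and all 9 vertices have even degree)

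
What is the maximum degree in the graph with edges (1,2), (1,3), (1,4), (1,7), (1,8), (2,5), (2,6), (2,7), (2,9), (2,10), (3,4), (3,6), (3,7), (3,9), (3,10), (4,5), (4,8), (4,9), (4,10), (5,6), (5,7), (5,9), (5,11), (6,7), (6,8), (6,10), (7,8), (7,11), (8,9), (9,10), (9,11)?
7 (attained at vertices 7, 9)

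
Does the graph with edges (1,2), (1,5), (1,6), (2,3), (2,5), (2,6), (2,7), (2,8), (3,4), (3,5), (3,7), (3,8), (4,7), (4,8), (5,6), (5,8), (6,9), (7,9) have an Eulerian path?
No (4 vertices have odd degree: {1, 3, 4, 5}; Eulerian path requires 0 or 2)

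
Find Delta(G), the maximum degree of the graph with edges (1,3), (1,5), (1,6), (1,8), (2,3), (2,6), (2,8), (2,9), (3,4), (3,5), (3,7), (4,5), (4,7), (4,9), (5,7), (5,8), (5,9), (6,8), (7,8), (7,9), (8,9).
6 (attained at vertices 5, 8)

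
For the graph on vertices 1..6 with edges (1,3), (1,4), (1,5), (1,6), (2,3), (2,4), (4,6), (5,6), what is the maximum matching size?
3 (matching: (1,4), (2,3), (5,6); upper bound floor(n/2) = floor(6/2) = 3)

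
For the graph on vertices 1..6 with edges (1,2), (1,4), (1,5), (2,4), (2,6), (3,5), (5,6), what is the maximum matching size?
3 (matching: (1,4), (2,6), (3,5); upper bound floor(n/2) = floor(6/2) = 3)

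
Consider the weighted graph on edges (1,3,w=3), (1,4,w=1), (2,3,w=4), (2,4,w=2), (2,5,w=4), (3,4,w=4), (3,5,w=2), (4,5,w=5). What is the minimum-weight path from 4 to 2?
2 (path: 4 -> 2; weights 2 = 2)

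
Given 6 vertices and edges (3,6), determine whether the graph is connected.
No, it has 5 components: {1}, {2}, {3, 6}, {4}, {5}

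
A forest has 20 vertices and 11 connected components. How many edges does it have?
9 (Each of the 11 component trees on V_i vertices has V_i - 1 edges; summing gives V - C = 20 - 11 = 9)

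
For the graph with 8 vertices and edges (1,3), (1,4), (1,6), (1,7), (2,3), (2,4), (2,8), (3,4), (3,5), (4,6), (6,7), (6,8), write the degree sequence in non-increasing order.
[4, 4, 4, 4, 3, 2, 2, 1] (degrees: deg(1)=4, deg(2)=3, deg(3)=4, deg(4)=4, deg(5)=1, deg(6)=4, deg(7)=2, deg(8)=2)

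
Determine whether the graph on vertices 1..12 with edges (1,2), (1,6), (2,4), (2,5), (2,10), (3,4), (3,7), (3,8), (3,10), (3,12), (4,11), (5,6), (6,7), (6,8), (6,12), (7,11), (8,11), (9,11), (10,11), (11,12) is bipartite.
Yes. Partition: {1, 4, 5, 7, 8, 9, 10, 12}, {2, 3, 6, 11}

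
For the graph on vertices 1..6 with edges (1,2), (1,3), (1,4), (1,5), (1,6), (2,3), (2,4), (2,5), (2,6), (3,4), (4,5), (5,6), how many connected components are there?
1 (components: {1, 2, 3, 4, 5, 6})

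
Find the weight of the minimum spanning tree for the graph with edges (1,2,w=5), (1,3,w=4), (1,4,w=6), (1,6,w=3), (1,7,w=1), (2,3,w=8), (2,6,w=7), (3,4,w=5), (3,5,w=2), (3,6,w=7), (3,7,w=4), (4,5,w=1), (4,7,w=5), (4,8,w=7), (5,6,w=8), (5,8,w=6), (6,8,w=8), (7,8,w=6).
22 (MST edges: (1,2,w=5), (1,3,w=4), (1,6,w=3), (1,7,w=1), (3,5,w=2), (4,5,w=1), (5,8,w=6); sum of weights 5 + 4 + 3 + 1 + 2 + 1 + 6 = 22)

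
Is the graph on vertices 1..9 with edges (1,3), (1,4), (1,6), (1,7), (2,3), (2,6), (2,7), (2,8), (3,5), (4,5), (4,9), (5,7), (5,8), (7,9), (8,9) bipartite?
Yes. Partition: {1, 2, 5, 9}, {3, 4, 6, 7, 8}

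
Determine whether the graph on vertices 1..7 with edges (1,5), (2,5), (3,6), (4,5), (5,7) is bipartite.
Yes. Partition: {1, 2, 3, 4, 7}, {5, 6}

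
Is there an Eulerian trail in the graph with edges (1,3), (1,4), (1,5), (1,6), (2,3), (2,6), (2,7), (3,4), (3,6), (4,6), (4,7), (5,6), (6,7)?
Yes (the graph is connected and exactly 2 vertices have odd degree: {2, 7}; any Eulerian path must start and end at those)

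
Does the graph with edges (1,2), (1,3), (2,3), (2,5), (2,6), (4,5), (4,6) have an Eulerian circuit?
Yes (the graph is connected and all 6 vertices have even degree)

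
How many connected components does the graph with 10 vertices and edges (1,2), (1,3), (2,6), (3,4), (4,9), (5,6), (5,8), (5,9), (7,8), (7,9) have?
2 (components: {1, 2, 3, 4, 5, 6, 7, 8, 9}, {10})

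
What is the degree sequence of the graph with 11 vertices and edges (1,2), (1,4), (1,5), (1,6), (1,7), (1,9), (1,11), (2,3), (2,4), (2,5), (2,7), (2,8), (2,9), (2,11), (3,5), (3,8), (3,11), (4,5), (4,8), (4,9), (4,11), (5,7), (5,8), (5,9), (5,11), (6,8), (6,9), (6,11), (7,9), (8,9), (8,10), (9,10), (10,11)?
[8, 8, 8, 7, 7, 7, 6, 4, 4, 4, 3] (degrees: deg(1)=7, deg(2)=8, deg(3)=4, deg(4)=6, deg(5)=8, deg(6)=4, deg(7)=4, deg(8)=7, deg(9)=8, deg(10)=3, deg(11)=7)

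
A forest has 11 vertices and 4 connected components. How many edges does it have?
7 (Each of the 4 component trees on V_i vertices has V_i - 1 edges; summing gives V - C = 11 - 4 = 7)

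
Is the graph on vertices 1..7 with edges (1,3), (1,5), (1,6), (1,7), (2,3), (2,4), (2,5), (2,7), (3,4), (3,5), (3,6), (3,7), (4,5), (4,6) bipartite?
No (odd cycle of length 3: 7 -> 1 -> 3 -> 7)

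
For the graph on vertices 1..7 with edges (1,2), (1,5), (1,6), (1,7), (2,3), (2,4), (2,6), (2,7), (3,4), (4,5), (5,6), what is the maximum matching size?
3 (matching: (1,7), (2,6), (4,5); upper bound floor(n/2) = floor(7/2) = 3)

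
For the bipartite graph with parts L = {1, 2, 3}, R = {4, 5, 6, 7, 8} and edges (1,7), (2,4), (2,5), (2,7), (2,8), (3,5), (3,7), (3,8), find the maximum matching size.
3 (matching: (1,7), (2,8), (3,5); upper bound min(|L|,|R|) = min(3,5) = 3)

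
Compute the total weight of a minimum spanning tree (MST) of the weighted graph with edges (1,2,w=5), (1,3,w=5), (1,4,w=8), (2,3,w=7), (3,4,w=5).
15 (MST edges: (1,2,w=5), (1,3,w=5), (3,4,w=5); sum of weights 5 + 5 + 5 = 15)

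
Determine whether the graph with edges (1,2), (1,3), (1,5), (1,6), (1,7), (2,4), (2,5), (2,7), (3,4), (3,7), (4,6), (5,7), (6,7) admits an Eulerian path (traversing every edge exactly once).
No (6 vertices have odd degree: {1, 3, 4, 5, 6, 7}; Eulerian path requires 0 or 2)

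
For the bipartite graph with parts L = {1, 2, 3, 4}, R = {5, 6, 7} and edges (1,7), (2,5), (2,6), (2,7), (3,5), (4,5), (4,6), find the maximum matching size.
3 (matching: (1,7), (2,6), (3,5); upper bound min(|L|,|R|) = min(4,3) = 3)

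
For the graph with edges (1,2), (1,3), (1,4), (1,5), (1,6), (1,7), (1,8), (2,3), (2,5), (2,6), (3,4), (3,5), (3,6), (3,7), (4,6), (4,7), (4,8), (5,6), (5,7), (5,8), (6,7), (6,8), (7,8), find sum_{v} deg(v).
46 (handshake: sum of degrees = 2|E| = 2 x 23 = 46)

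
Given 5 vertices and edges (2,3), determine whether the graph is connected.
No, it has 4 components: {1}, {2, 3}, {4}, {5}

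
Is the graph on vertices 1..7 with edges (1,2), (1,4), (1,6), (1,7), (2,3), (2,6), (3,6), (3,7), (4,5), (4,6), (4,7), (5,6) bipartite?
No (odd cycle of length 3: 7 -> 1 -> 4 -> 7)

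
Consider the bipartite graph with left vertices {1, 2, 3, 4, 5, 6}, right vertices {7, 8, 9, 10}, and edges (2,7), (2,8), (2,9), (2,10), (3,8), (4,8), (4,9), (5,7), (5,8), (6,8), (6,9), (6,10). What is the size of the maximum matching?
4 (matching: (2,10), (3,8), (4,9), (5,7); upper bound min(|L|,|R|) = min(6,4) = 4)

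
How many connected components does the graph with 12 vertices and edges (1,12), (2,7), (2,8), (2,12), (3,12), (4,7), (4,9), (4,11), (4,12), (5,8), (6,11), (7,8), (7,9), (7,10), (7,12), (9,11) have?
1 (components: {1, 2, 3, 4, 5, 6, 7, 8, 9, 10, 11, 12})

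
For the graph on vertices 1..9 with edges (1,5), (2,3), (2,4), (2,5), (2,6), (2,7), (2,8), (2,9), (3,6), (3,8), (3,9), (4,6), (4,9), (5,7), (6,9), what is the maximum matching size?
4 (matching: (2,8), (3,9), (4,6), (5,7); upper bound floor(n/2) = floor(9/2) = 4)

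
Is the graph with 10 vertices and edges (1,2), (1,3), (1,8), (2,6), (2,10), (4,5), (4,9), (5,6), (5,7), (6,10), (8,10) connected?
Yes (BFS from 1 visits [1, 2, 3, 8, 6, 10, 5, 4, 7, 9] — all 10 vertices reached)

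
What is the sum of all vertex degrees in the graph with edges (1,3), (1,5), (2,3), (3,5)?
8 (handshake: sum of degrees = 2|E| = 2 x 4 = 8)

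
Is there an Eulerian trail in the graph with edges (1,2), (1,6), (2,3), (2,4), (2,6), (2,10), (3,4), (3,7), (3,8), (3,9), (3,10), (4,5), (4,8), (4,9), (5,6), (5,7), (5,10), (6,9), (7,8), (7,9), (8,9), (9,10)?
Yes (the graph is connected and exactly 2 vertices have odd degree: {2, 4}; any Eulerian path must start and end at those)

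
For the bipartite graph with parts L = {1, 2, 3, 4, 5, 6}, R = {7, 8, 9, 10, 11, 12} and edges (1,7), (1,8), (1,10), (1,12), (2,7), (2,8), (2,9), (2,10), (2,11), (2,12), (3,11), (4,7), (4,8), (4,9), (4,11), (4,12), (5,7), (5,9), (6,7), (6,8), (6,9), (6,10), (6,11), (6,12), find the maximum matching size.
6 (matching: (1,12), (2,7), (3,11), (4,8), (5,9), (6,10); upper bound min(|L|,|R|) = min(6,6) = 6)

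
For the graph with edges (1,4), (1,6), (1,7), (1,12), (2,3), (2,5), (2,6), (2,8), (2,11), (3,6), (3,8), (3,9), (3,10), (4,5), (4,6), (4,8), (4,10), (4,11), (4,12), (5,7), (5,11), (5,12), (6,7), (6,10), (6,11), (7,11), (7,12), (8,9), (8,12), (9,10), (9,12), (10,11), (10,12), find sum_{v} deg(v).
66 (handshake: sum of degrees = 2|E| = 2 x 33 = 66)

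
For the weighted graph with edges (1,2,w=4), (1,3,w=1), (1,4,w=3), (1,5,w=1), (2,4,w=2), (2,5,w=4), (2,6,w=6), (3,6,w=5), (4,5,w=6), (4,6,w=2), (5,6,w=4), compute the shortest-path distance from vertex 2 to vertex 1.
4 (path: 2 -> 1; weights 4 = 4)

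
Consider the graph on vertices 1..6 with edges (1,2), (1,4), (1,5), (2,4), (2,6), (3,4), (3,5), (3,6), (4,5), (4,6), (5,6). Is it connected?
Yes (BFS from 1 visits [1, 2, 4, 5, 6, 3] — all 6 vertices reached)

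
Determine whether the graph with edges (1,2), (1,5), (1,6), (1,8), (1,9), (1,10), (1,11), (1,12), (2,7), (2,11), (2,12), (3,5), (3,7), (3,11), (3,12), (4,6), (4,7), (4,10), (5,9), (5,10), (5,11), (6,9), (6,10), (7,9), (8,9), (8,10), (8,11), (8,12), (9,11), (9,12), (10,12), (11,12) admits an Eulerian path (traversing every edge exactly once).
No (6 vertices have odd degree: {4, 5, 8, 9, 11, 12}; Eulerian path requires 0 or 2)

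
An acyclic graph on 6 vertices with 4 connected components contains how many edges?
2 (Each of the 4 component trees on V_i vertices has V_i - 1 edges; summing gives V - C = 6 - 4 = 2)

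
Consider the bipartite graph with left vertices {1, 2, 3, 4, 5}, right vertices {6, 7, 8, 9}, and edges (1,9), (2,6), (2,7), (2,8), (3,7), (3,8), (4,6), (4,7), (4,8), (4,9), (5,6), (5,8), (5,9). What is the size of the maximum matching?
4 (matching: (1,9), (2,8), (3,7), (4,6); upper bound min(|L|,|R|) = min(5,4) = 4)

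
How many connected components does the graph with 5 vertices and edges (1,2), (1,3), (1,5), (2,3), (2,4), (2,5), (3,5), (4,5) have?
1 (components: {1, 2, 3, 4, 5})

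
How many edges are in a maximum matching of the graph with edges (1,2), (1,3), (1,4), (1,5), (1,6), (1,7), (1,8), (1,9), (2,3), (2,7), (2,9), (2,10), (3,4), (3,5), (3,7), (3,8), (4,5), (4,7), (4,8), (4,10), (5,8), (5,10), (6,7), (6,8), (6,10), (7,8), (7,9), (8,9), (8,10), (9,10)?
5 (matching: (1,8), (2,9), (3,7), (4,5), (6,10); upper bound floor(n/2) = floor(10/2) = 5)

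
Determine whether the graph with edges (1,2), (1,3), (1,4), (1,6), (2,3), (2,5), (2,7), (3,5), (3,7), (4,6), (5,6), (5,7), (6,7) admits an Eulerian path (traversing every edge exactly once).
Yes — and in fact it has an Eulerian circuit (the graph is connected and all 7 vertices have even degree)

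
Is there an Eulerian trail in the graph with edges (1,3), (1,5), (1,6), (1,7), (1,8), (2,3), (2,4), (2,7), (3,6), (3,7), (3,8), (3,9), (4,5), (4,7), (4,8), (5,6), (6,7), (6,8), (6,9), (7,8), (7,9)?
No (6 vertices have odd degree: {1, 2, 5, 7, 8, 9}; Eulerian path requires 0 or 2)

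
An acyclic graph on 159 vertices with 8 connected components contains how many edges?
151 (Each of the 8 component trees on V_i vertices has V_i - 1 edges; summing gives V - C = 159 - 8 = 151)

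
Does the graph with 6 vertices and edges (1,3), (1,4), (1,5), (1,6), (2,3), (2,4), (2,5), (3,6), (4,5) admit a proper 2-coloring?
No (odd cycle of length 3: 3 -> 1 -> 6 -> 3)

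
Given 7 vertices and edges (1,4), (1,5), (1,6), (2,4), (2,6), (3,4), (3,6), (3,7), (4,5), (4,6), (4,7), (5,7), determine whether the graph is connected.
Yes (BFS from 1 visits [1, 4, 5, 6, 2, 3, 7] — all 7 vertices reached)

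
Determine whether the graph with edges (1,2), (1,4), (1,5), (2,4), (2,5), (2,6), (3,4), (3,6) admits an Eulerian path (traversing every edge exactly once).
Yes (the graph is connected and exactly 2 vertices have odd degree: {1, 4}; any Eulerian path must start and end at those)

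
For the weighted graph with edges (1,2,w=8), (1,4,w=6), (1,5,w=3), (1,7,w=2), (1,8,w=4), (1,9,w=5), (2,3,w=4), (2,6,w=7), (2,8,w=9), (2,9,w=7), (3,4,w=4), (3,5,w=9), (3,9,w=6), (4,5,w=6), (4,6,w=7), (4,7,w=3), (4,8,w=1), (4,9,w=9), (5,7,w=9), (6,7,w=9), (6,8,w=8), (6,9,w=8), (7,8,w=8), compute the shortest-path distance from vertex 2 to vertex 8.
9 (path: 2 -> 8; weights 9 = 9)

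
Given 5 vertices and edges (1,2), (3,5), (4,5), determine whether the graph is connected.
No, it has 2 components: {1, 2}, {3, 4, 5}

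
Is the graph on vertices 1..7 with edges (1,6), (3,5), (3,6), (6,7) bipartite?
Yes. Partition: {1, 2, 3, 4, 7}, {5, 6}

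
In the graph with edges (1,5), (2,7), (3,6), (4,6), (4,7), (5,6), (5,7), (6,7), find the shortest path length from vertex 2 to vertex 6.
2 (path: 2 -> 7 -> 6, 2 edges)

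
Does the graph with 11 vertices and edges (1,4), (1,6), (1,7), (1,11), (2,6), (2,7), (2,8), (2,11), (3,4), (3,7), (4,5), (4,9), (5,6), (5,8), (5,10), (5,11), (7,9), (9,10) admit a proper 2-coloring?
Yes. Partition: {1, 2, 3, 5, 9}, {4, 6, 7, 8, 10, 11}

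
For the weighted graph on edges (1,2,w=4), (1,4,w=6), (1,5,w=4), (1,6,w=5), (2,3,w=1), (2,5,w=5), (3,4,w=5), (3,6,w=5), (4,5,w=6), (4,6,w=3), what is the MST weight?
17 (MST edges: (1,2,w=4), (1,5,w=4), (1,6,w=5), (2,3,w=1), (4,6,w=3); sum of weights 4 + 4 + 5 + 1 + 3 = 17)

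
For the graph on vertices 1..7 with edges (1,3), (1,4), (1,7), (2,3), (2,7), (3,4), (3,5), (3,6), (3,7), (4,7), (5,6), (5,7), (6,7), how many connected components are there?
1 (components: {1, 2, 3, 4, 5, 6, 7})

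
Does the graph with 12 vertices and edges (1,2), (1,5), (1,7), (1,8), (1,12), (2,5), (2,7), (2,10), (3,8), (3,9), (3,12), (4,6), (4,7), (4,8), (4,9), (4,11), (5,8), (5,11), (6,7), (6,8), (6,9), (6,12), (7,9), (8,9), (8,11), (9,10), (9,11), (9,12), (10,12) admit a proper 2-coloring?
No (odd cycle of length 3: 2 -> 1 -> 5 -> 2)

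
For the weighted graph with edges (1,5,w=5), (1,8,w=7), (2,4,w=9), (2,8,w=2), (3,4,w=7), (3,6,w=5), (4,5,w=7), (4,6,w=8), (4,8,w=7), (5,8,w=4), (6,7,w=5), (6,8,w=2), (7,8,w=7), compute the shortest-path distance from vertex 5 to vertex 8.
4 (path: 5 -> 8; weights 4 = 4)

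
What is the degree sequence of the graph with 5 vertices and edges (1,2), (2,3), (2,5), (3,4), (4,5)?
[3, 2, 2, 2, 1] (degrees: deg(1)=1, deg(2)=3, deg(3)=2, deg(4)=2, deg(5)=2)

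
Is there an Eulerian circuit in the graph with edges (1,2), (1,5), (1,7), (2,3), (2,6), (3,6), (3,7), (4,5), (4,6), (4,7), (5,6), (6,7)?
No (6 vertices have odd degree: {1, 2, 3, 4, 5, 6}; Eulerian circuit requires 0)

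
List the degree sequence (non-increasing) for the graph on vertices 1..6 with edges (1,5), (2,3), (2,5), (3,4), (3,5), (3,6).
[4, 3, 2, 1, 1, 1] (degrees: deg(1)=1, deg(2)=2, deg(3)=4, deg(4)=1, deg(5)=3, deg(6)=1)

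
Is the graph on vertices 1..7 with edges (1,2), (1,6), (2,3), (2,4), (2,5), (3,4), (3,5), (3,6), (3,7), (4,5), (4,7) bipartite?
No (odd cycle of length 5: 3 -> 6 -> 1 -> 2 -> 4 -> 3)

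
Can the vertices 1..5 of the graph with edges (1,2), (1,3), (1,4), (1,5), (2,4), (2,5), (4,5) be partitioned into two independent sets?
No (odd cycle of length 3: 2 -> 1 -> 4 -> 2)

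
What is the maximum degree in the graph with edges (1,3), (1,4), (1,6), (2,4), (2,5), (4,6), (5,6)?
3 (attained at vertices 1, 4, 6)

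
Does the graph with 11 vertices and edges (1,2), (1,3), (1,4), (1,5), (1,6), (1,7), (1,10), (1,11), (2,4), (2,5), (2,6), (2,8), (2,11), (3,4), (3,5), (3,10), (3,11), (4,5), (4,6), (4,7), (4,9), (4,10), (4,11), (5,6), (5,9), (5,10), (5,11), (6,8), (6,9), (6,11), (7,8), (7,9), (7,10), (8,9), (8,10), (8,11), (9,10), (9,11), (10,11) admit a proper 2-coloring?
No (odd cycle of length 3: 3 -> 1 -> 4 -> 3)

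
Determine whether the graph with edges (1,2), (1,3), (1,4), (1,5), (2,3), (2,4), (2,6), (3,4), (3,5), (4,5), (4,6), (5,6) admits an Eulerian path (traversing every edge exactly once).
Yes (the graph is connected and exactly 2 vertices have odd degree: {4, 6}; any Eulerian path must start and end at those)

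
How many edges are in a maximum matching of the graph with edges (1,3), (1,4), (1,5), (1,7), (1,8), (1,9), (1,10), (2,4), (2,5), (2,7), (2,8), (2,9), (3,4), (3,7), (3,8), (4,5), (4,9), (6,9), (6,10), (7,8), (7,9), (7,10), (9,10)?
5 (matching: (1,5), (2,4), (3,8), (6,9), (7,10); upper bound floor(n/2) = floor(10/2) = 5)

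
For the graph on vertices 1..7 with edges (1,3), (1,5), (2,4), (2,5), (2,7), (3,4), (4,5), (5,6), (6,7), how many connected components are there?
1 (components: {1, 2, 3, 4, 5, 6, 7})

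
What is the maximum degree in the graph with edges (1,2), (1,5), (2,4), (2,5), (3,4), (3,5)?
3 (attained at vertices 2, 5)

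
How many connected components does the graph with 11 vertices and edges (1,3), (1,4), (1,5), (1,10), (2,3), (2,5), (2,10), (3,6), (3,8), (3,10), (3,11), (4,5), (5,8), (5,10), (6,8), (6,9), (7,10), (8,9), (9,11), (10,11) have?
1 (components: {1, 2, 3, 4, 5, 6, 7, 8, 9, 10, 11})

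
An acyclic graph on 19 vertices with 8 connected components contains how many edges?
11 (Each of the 8 component trees on V_i vertices has V_i - 1 edges; summing gives V - C = 19 - 8 = 11)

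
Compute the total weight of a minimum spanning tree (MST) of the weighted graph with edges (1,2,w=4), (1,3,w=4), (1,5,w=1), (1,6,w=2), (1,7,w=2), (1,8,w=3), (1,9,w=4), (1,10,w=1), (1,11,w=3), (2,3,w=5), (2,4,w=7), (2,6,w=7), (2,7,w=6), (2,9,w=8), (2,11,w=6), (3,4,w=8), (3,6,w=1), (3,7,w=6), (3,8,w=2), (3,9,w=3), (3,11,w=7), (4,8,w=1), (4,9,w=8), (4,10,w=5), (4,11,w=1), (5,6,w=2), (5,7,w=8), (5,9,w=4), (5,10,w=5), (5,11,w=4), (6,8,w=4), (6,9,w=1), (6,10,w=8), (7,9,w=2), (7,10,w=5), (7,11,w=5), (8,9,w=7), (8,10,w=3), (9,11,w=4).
16 (MST edges: (1,2,w=4), (1,5,w=1), (1,6,w=2), (1,7,w=2), (1,10,w=1), (3,6,w=1), (3,8,w=2), (4,8,w=1), (4,11,w=1), (6,9,w=1); sum of weights 4 + 1 + 2 + 2 + 1 + 1 + 2 + 1 + 1 + 1 = 16)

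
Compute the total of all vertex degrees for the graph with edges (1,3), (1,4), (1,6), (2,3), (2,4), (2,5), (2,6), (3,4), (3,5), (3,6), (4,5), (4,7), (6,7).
26 (handshake: sum of degrees = 2|E| = 2 x 13 = 26)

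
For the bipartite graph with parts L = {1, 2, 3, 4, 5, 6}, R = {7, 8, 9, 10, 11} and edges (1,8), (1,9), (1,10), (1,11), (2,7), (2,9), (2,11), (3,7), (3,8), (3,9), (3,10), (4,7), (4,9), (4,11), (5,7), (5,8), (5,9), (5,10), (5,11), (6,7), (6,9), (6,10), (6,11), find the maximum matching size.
5 (matching: (1,11), (2,9), (3,10), (4,7), (5,8); upper bound min(|L|,|R|) = min(6,5) = 5)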